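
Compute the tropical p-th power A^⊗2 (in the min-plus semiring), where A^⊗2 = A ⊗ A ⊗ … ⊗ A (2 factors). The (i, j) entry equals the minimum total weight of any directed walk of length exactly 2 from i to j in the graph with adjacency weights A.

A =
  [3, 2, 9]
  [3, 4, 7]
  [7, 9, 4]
A^⊗2 =
  [5, 5, 9]
  [6, 5, 11]
  [10, 9, 8]

Each entry (A^⊗2)_ij equals the minimum over all length-2 walks i = v_0 → v_1 → … → v_2 = j of Σ_t A[v_t][v_{t+1}]. For example, for (i, j) = (0, 2) we minimise over 3 possible intermediate vertex sequences; the minimum is 9, attained along the walk 0 → 1 → 2.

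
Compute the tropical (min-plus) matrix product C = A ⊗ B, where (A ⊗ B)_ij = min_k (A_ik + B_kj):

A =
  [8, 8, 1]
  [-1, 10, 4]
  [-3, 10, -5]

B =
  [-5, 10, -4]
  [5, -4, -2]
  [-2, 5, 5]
A ⊗ B =
  [-1, 4, 4]
  [-6, 6, -5]
  [-8, 0, -7]

Apply the min-plus product entry-by-entry:
  C[0][0] = min over k of (A[0][0] + B[0][0] = 8 + -5 = 3, A[0][1] + B[1][0] = 8 + 5 = 13, A[0][2] + B[2][0] = 1 + -2 = -1) = -1 (attained at k = 2)
  C[0][1] = min over k of (A[0][0] + B[0][1] = 8 + 10 = 18, A[0][1] + B[1][1] = 8 + -4 = 4, A[0][2] + B[2][1] = 1 + 5 = 6) = 4 (attained at k = 1)
  C[0][2] = min over k of (A[0][0] + B[0][2] = 8 + -4 = 4, A[0][1] + B[1][2] = 8 + -2 = 6, A[0][2] + B[2][2] = 1 + 5 = 6) = 4 (attained at k = 0)
  C[1][0] = min over k of (A[1][0] + B[0][0] = -1 + -5 = -6, A[1][1] + B[1][0] = 10 + 5 = 15, A[1][2] + B[2][0] = 4 + -2 = 2) = -6 (attained at k = 0)
  C[1][1] = min over k of (A[1][0] + B[0][1] = -1 + 10 = 9, A[1][1] + B[1][1] = 10 + -4 = 6, A[1][2] + B[2][1] = 4 + 5 = 9) = 6 (attained at k = 1)
  C[1][2] = min over k of (A[1][0] + B[0][2] = -1 + -4 = -5, A[1][1] + B[1][2] = 10 + -2 = 8, A[1][2] + B[2][2] = 4 + 5 = 9) = -5 (attained at k = 0)
  C[2][0] = min over k of (A[2][0] + B[0][0] = -3 + -5 = -8, A[2][1] + B[1][0] = 10 + 5 = 15, A[2][2] + B[2][0] = -5 + -2 = -7) = -8 (attained at k = 0)
  C[2][1] = min over k of (A[2][0] + B[0][1] = -3 + 10 = 7, A[2][1] + B[1][1] = 10 + -4 = 6, A[2][2] + B[2][1] = -5 + 5 = 0) = 0 (attained at k = 2)
  C[2][2] = min over k of (A[2][0] + B[0][2] = -3 + -4 = -7, A[2][1] + B[1][2] = 10 + -2 = 8, A[2][2] + B[2][2] = -5 + 5 = 0) = -7 (attained at k = 0)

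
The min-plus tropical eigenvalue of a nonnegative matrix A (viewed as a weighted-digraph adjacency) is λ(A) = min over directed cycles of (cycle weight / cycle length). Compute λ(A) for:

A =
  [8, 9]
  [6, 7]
λ(A) = 7

Enumerate directed cycles and compute their means (weight / length). Sample:
  cycle 0 → 0: weight = 8, length = 1, mean = 8/1 ≈ 8.000
  cycle 1 → 1: weight = 7, length = 1, mean = 7/1 ≈ 7.000
  cycle 0 → 1 → 0: weight = 15, length = 2, mean = 15/2 ≈ 7.500
  cycle 1 → 0 → 1: weight = 15, length = 2, mean = 15/2 ≈ 7.500
Minimum mean = 7.000, attained e.g. along the cycle 1 → 1 with weight 7 and length 1. So λ(A) = 7/1 = 7.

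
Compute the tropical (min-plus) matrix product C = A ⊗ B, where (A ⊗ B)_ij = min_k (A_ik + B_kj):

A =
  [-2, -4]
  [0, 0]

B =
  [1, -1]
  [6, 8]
A ⊗ B =
  [-1, -3]
  [1, -1]

Apply the min-plus product entry-by-entry:
  C[0][0] = min over k of (A[0][0] + B[0][0] = -2 + 1 = -1, A[0][1] + B[1][0] = -4 + 6 = 2) = -1 (attained at k = 0)
  C[0][1] = min over k of (A[0][0] + B[0][1] = -2 + -1 = -3, A[0][1] + B[1][1] = -4 + 8 = 4) = -3 (attained at k = 0)
  C[1][0] = min over k of (A[1][0] + B[0][0] = 0 + 1 = 1, A[1][1] + B[1][0] = 0 + 6 = 6) = 1 (attained at k = 0)
  C[1][1] = min over k of (A[1][0] + B[0][1] = 0 + -1 = -1, A[1][1] + B[1][1] = 0 + 8 = 8) = -1 (attained at k = 0)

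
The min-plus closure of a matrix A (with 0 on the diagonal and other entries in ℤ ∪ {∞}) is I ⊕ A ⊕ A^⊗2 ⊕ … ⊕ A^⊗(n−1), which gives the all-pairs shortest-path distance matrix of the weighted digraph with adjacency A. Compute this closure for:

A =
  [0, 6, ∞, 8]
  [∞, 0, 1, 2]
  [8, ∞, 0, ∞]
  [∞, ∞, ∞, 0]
Closure =
  [0, 6, 7, 8]
  [9, 0, 1, 2]
  [8, 14, 0, 16]
  [∞, ∞, ∞, 0]

This is the Floyd-Warshall all-pairs shortest-path computation. For each intermediate vertex k = 0, 1, …, 3, update dist[i][j] ← min(dist[i][j], dist[i][k] + dist[k][j]). The final matrix gives, for each (i, j), the minimum total weight of any directed path from i to j (possibly empty when i = j).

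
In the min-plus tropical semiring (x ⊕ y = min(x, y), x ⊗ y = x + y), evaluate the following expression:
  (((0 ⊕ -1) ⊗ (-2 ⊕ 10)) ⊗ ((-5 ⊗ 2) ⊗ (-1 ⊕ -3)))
(((0 ⊕ -1) ⊗ (-2 ⊕ 10)) ⊗ ((-5 ⊗ 2) ⊗ (-1 ⊕ -3))) = -9

Expand innermost to outermost. Recall ⊕ takes the minimum of its arguments and ⊗ takes their sum. Working out the expression (((0 ⊕ -1) ⊗ (-2 ⊕ 10)) ⊗ ((-5 ⊗ 2) ⊗ (-1 ⊕ -3))) gives -9.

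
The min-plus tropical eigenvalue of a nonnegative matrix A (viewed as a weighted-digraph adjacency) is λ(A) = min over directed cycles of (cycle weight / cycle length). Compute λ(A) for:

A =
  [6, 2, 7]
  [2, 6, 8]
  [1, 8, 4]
λ(A) = 2

Enumerate directed cycles and compute their means (weight / length). Sample:
  cycle 0 → 0: weight = 6, length = 1, mean = 6/1 ≈ 6.000
  cycle 1 → 1: weight = 6, length = 1, mean = 6/1 ≈ 6.000
  cycle 2 → 2: weight = 4, length = 1, mean = 4/1 ≈ 4.000
  cycle 0 → 1 → 0: weight = 4, length = 2, mean = 4/2 ≈ 2.000
  cycle 0 → 2 → 0: weight = 8, length = 2, mean = 8/2 ≈ 4.000
  cycle 1 → 0 → 1: weight = 4, length = 2, mean = 4/2 ≈ 2.000
Minimum mean = 2.000, attained e.g. along the cycle 0 → 1 → 0 with weight 4 and length 2. So λ(A) = 4/2 = 2.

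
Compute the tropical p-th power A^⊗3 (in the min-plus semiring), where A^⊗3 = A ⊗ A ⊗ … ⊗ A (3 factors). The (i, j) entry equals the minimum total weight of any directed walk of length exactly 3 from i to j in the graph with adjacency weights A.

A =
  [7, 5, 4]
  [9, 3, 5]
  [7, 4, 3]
A^⊗3 =
  [14, 11, 10]
  [15, 9, 11]
  [13, 10, 9]

Each entry (A^⊗3)_ij equals the minimum over all length-3 walks i = v_0 → v_1 → … → v_3 = j of Σ_t A[v_t][v_{t+1}]. For example, for (i, j) = (0, 2) we minimise over 9 possible intermediate vertex sequences; the minimum is 10, attained along the walk 0 → 2 → 2 → 2.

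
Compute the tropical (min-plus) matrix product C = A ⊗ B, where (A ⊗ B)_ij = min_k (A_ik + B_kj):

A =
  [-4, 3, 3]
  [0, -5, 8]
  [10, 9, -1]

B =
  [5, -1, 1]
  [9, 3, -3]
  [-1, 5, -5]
A ⊗ B =
  [1, -5, -3]
  [4, -2, -8]
  [-2, 4, -6]

Apply the min-plus product entry-by-entry:
  C[0][0] = min over k of (A[0][0] + B[0][0] = -4 + 5 = 1, A[0][1] + B[1][0] = 3 + 9 = 12, A[0][2] + B[2][0] = 3 + -1 = 2) = 1 (attained at k = 0)
  C[0][1] = min over k of (A[0][0] + B[0][1] = -4 + -1 = -5, A[0][1] + B[1][1] = 3 + 3 = 6, A[0][2] + B[2][1] = 3 + 5 = 8) = -5 (attained at k = 0)
  C[0][2] = min over k of (A[0][0] + B[0][2] = -4 + 1 = -3, A[0][1] + B[1][2] = 3 + -3 = 0, A[0][2] + B[2][2] = 3 + -5 = -2) = -3 (attained at k = 0)
  C[1][0] = min over k of (A[1][0] + B[0][0] = 0 + 5 = 5, A[1][1] + B[1][0] = -5 + 9 = 4, A[1][2] + B[2][0] = 8 + -1 = 7) = 4 (attained at k = 1)
  C[1][1] = min over k of (A[1][0] + B[0][1] = 0 + -1 = -1, A[1][1] + B[1][1] = -5 + 3 = -2, A[1][2] + B[2][1] = 8 + 5 = 13) = -2 (attained at k = 1)
  C[1][2] = min over k of (A[1][0] + B[0][2] = 0 + 1 = 1, A[1][1] + B[1][2] = -5 + -3 = -8, A[1][2] + B[2][2] = 8 + -5 = 3) = -8 (attained at k = 1)
  C[2][0] = min over k of (A[2][0] + B[0][0] = 10 + 5 = 15, A[2][1] + B[1][0] = 9 + 9 = 18, A[2][2] + B[2][0] = -1 + -1 = -2) = -2 (attained at k = 2)
  C[2][1] = min over k of (A[2][0] + B[0][1] = 10 + -1 = 9, A[2][1] + B[1][1] = 9 + 3 = 12, A[2][2] + B[2][1] = -1 + 5 = 4) = 4 (attained at k = 2)
  C[2][2] = min over k of (A[2][0] + B[0][2] = 10 + 1 = 11, A[2][1] + B[1][2] = 9 + -3 = 6, A[2][2] + B[2][2] = -1 + -5 = -6) = -6 (attained at k = 2)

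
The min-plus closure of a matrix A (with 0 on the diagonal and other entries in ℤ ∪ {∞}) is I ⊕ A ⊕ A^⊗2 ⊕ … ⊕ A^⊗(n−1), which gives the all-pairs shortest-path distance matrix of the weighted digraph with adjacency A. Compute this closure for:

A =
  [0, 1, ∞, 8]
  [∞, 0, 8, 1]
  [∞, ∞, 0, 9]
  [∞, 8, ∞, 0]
Closure =
  [0, 1, 9, 2]
  [∞, 0, 8, 1]
  [∞, 17, 0, 9]
  [∞, 8, 16, 0]

This is the Floyd-Warshall all-pairs shortest-path computation. For each intermediate vertex k = 0, 1, …, 3, update dist[i][j] ← min(dist[i][j], dist[i][k] + dist[k][j]). The final matrix gives, for each (i, j), the minimum total weight of any directed path from i to j (possibly empty when i = j).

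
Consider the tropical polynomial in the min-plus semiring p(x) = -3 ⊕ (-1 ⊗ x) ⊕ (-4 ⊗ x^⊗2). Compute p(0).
p(0) = -4

A tropical monomial a ⊗ x^⊗i evaluates to a + i · x. Evaluating each term at x = 0:
  Term 0 contributes -3 + 0 · 0 = -3
  Term 1 contributes -1 + 1 · 0 = -1
  Term 2 contributes -4 + 2 · 0 = -4
p(0) = ⊕ of these = min[-3, -1, -4] = -4.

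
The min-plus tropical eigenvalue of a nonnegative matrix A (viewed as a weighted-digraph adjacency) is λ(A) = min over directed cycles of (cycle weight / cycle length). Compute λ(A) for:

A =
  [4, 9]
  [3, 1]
λ(A) = 1

Enumerate directed cycles and compute their means (weight / length). Sample:
  cycle 0 → 0: weight = 4, length = 1, mean = 4/1 ≈ 4.000
  cycle 1 → 1: weight = 1, length = 1, mean = 1/1 ≈ 1.000
  cycle 0 → 1 → 0: weight = 12, length = 2, mean = 12/2 ≈ 6.000
  cycle 1 → 0 → 1: weight = 12, length = 2, mean = 12/2 ≈ 6.000
Minimum mean = 1.000, attained e.g. along the cycle 1 → 1 with weight 1 and length 1. So λ(A) = 1/1 = 1.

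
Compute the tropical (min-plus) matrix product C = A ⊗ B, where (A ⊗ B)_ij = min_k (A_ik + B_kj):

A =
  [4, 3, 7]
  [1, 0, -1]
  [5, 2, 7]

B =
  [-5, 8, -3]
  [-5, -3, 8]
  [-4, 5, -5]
A ⊗ B =
  [-2, 0, 1]
  [-5, -3, -6]
  [-3, -1, 2]

Apply the min-plus product entry-by-entry:
  C[0][0] = min over k of (A[0][0] + B[0][0] = 4 + -5 = -1, A[0][1] + B[1][0] = 3 + -5 = -2, A[0][2] + B[2][0] = 7 + -4 = 3) = -2 (attained at k = 1)
  C[0][1] = min over k of (A[0][0] + B[0][1] = 4 + 8 = 12, A[0][1] + B[1][1] = 3 + -3 = 0, A[0][2] + B[2][1] = 7 + 5 = 12) = 0 (attained at k = 1)
  C[0][2] = min over k of (A[0][0] + B[0][2] = 4 + -3 = 1, A[0][1] + B[1][2] = 3 + 8 = 11, A[0][2] + B[2][2] = 7 + -5 = 2) = 1 (attained at k = 0)
  C[1][0] = min over k of (A[1][0] + B[0][0] = 1 + -5 = -4, A[1][1] + B[1][0] = 0 + -5 = -5, A[1][2] + B[2][0] = -1 + -4 = -5) = -5 (attained at k = 1)
  C[1][1] = min over k of (A[1][0] + B[0][1] = 1 + 8 = 9, A[1][1] + B[1][1] = 0 + -3 = -3, A[1][2] + B[2][1] = -1 + 5 = 4) = -3 (attained at k = 1)
  C[1][2] = min over k of (A[1][0] + B[0][2] = 1 + -3 = -2, A[1][1] + B[1][2] = 0 + 8 = 8, A[1][2] + B[2][2] = -1 + -5 = -6) = -6 (attained at k = 2)
  C[2][0] = min over k of (A[2][0] + B[0][0] = 5 + -5 = 0, A[2][1] + B[1][0] = 2 + -5 = -3, A[2][2] + B[2][0] = 7 + -4 = 3) = -3 (attained at k = 1)
  C[2][1] = min over k of (A[2][0] + B[0][1] = 5 + 8 = 13, A[2][1] + B[1][1] = 2 + -3 = -1, A[2][2] + B[2][1] = 7 + 5 = 12) = -1 (attained at k = 1)
  C[2][2] = min over k of (A[2][0] + B[0][2] = 5 + -3 = 2, A[2][1] + B[1][2] = 2 + 8 = 10, A[2][2] + B[2][2] = 7 + -5 = 2) = 2 (attained at k = 0)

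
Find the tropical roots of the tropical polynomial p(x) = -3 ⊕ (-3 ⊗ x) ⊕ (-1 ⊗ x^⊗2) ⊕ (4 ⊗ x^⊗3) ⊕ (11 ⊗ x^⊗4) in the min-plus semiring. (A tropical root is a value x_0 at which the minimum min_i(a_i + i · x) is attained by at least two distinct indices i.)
Roots: {-7, -5, -2, 0}

Each tropical root is a break point of the lower envelope of the lines y = a_i + i · x (there are 5 lines, with slopes 0, 1, ..., 4). Only the lines that attain the minimum somewhere contribute to roots; other lines are dominated. Here the surviving (envelope) indices are i = 4, i = 3, i = 2, i = 1, i = 0.
Intersections between consecutive envelope lines give the roots: for adjacent envelope indices i < j the intersection is x = (a_i − a_j) / (j − i). Reading off the sorted break points: {-7, -5, -2, 0}.
Verification: at each break x_0, at least two indices attain the minimum of min_i(a_i + i · x_0).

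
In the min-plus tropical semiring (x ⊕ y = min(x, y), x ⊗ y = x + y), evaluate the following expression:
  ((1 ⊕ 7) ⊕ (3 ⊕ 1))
((1 ⊕ 7) ⊕ (3 ⊕ 1)) = 1

Expand innermost to outermost. Recall ⊕ takes the minimum of its arguments and ⊗ takes their sum. Working out the expression ((1 ⊕ 7) ⊕ (3 ⊕ 1)) gives 1.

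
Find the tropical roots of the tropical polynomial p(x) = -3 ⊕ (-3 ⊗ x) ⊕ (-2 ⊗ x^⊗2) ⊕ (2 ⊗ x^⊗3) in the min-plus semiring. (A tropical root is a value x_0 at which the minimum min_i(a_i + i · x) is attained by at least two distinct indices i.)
Roots: {-4, -1, 0}

Each tropical root is a break point of the lower envelope of the lines y = a_i + i · x (there are 4 lines, with slopes 0, 1, ..., 3). Only the lines that attain the minimum somewhere contribute to roots; other lines are dominated. Here the surviving (envelope) indices are i = 3, i = 2, i = 1, i = 0.
Intersections between consecutive envelope lines give the roots: for adjacent envelope indices i < j the intersection is x = (a_i − a_j) / (j − i). Reading off the sorted break points: {-4, -1, 0}.
Verification: at each break x_0, at least two indices attain the minimum of min_i(a_i + i · x_0).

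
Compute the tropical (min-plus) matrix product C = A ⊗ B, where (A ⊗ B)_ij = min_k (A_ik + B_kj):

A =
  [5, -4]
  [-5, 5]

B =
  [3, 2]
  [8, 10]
A ⊗ B =
  [4, 6]
  [-2, -3]

Apply the min-plus product entry-by-entry:
  C[0][0] = min over k of (A[0][0] + B[0][0] = 5 + 3 = 8, A[0][1] + B[1][0] = -4 + 8 = 4) = 4 (attained at k = 1)
  C[0][1] = min over k of (A[0][0] + B[0][1] = 5 + 2 = 7, A[0][1] + B[1][1] = -4 + 10 = 6) = 6 (attained at k = 1)
  C[1][0] = min over k of (A[1][0] + B[0][0] = -5 + 3 = -2, A[1][1] + B[1][0] = 5 + 8 = 13) = -2 (attained at k = 0)
  C[1][1] = min over k of (A[1][0] + B[0][1] = -5 + 2 = -3, A[1][1] + B[1][1] = 5 + 10 = 15) = -3 (attained at k = 0)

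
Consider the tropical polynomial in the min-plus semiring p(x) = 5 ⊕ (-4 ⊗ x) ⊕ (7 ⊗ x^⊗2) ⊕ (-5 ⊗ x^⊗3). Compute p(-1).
p(-1) = -8

A tropical monomial a ⊗ x^⊗i evaluates to a + i · x. Evaluating each term at x = -1:
  Term 0 contributes 5 + 0 · -1 = 5
  Term 1 contributes -4 + 1 · -1 = -5
  Term 2 contributes 7 + 2 · -1 = 5
  Term 3 contributes -5 + 3 · -1 = -8
p(-1) = ⊕ of these = min[5, -5, 5, -8] = -8.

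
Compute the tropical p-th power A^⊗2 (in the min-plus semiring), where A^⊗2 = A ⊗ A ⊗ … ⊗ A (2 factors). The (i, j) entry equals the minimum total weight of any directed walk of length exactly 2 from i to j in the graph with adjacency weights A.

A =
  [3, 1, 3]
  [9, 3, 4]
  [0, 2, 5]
A^⊗2 =
  [3, 4, 5]
  [4, 6, 7]
  [3, 1, 3]

Each entry (A^⊗2)_ij equals the minimum over all length-2 walks i = v_0 → v_1 → … → v_2 = j of Σ_t A[v_t][v_{t+1}]. For example, for (i, j) = (0, 2) we minimise over 3 possible intermediate vertex sequences; the minimum is 5, attained along the walk 0 → 1 → 2.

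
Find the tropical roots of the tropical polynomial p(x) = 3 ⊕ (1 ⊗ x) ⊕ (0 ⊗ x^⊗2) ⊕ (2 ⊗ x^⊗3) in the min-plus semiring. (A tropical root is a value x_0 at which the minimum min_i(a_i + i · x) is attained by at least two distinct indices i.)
Roots: {-2, 1, 2}

Each tropical root is a break point of the lower envelope of the lines y = a_i + i · x (there are 4 lines, with slopes 0, 1, ..., 3). Only the lines that attain the minimum somewhere contribute to roots; other lines are dominated. Here the surviving (envelope) indices are i = 3, i = 2, i = 1, i = 0.
Intersections between consecutive envelope lines give the roots: for adjacent envelope indices i < j the intersection is x = (a_i − a_j) / (j − i). Reading off the sorted break points: {-2, 1, 2}.
Verification: at each break x_0, at least two indices attain the minimum of min_i(a_i + i · x_0).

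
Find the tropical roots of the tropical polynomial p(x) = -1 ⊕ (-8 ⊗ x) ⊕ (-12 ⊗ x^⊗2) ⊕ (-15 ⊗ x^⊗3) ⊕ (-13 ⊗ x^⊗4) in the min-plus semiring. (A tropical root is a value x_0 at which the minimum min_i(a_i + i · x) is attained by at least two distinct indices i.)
Roots: {-2, 3, 4, 7}

Each tropical root is a break point of the lower envelope of the lines y = a_i + i · x (there are 5 lines, with slopes 0, 1, ..., 4). Only the lines that attain the minimum somewhere contribute to roots; other lines are dominated. Here the surviving (envelope) indices are i = 4, i = 3, i = 2, i = 1, i = 0.
Intersections between consecutive envelope lines give the roots: for adjacent envelope indices i < j the intersection is x = (a_i − a_j) / (j − i). Reading off the sorted break points: {-2, 3, 4, 7}.
Verification: at each break x_0, at least two indices attain the minimum of min_i(a_i + i · x_0).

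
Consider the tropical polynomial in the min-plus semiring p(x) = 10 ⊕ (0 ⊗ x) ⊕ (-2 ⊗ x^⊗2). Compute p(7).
p(7) = 7

A tropical monomial a ⊗ x^⊗i evaluates to a + i · x. Evaluating each term at x = 7:
  Term 0 contributes 10 + 0 · 7 = 10
  Term 1 contributes 0 + 1 · 7 = 7
  Term 2 contributes -2 + 2 · 7 = 12
p(7) = ⊕ of these = min[10, 7, 12] = 7.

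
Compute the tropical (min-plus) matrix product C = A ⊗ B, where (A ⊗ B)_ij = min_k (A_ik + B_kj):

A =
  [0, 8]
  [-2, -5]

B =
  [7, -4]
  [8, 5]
A ⊗ B =
  [7, -4]
  [3, -6]

Apply the min-plus product entry-by-entry:
  C[0][0] = min over k of (A[0][0] + B[0][0] = 0 + 7 = 7, A[0][1] + B[1][0] = 8 + 8 = 16) = 7 (attained at k = 0)
  C[0][1] = min over k of (A[0][0] + B[0][1] = 0 + -4 = -4, A[0][1] + B[1][1] = 8 + 5 = 13) = -4 (attained at k = 0)
  C[1][0] = min over k of (A[1][0] + B[0][0] = -2 + 7 = 5, A[1][1] + B[1][0] = -5 + 8 = 3) = 3 (attained at k = 1)
  C[1][1] = min over k of (A[1][0] + B[0][1] = -2 + -4 = -6, A[1][1] + B[1][1] = -5 + 5 = 0) = -6 (attained at k = 0)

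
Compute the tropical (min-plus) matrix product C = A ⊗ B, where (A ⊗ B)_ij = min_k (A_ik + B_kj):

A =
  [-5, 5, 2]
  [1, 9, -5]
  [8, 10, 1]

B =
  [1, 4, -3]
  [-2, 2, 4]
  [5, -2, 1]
A ⊗ B =
  [-4, -1, -8]
  [0, -7, -4]
  [6, -1, 2]

Apply the min-plus product entry-by-entry:
  C[0][0] = min over k of (A[0][0] + B[0][0] = -5 + 1 = -4, A[0][1] + B[1][0] = 5 + -2 = 3, A[0][2] + B[2][0] = 2 + 5 = 7) = -4 (attained at k = 0)
  C[0][1] = min over k of (A[0][0] + B[0][1] = -5 + 4 = -1, A[0][1] + B[1][1] = 5 + 2 = 7, A[0][2] + B[2][1] = 2 + -2 = 0) = -1 (attained at k = 0)
  C[0][2] = min over k of (A[0][0] + B[0][2] = -5 + -3 = -8, A[0][1] + B[1][2] = 5 + 4 = 9, A[0][2] + B[2][2] = 2 + 1 = 3) = -8 (attained at k = 0)
  C[1][0] = min over k of (A[1][0] + B[0][0] = 1 + 1 = 2, A[1][1] + B[1][0] = 9 + -2 = 7, A[1][2] + B[2][0] = -5 + 5 = 0) = 0 (attained at k = 2)
  C[1][1] = min over k of (A[1][0] + B[0][1] = 1 + 4 = 5, A[1][1] + B[1][1] = 9 + 2 = 11, A[1][2] + B[2][1] = -5 + -2 = -7) = -7 (attained at k = 2)
  C[1][2] = min over k of (A[1][0] + B[0][2] = 1 + -3 = -2, A[1][1] + B[1][2] = 9 + 4 = 13, A[1][2] + B[2][2] = -5 + 1 = -4) = -4 (attained at k = 2)
  C[2][0] = min over k of (A[2][0] + B[0][0] = 8 + 1 = 9, A[2][1] + B[1][0] = 10 + -2 = 8, A[2][2] + B[2][0] = 1 + 5 = 6) = 6 (attained at k = 2)
  C[2][1] = min over k of (A[2][0] + B[0][1] = 8 + 4 = 12, A[2][1] + B[1][1] = 10 + 2 = 12, A[2][2] + B[2][1] = 1 + -2 = -1) = -1 (attained at k = 2)
  C[2][2] = min over k of (A[2][0] + B[0][2] = 8 + -3 = 5, A[2][1] + B[1][2] = 10 + 4 = 14, A[2][2] + B[2][2] = 1 + 1 = 2) = 2 (attained at k = 2)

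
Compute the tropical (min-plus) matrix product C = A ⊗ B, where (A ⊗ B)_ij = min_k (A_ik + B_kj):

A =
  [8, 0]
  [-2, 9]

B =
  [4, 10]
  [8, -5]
A ⊗ B =
  [8, -5]
  [2, 4]

Apply the min-plus product entry-by-entry:
  C[0][0] = min over k of (A[0][0] + B[0][0] = 8 + 4 = 12, A[0][1] + B[1][0] = 0 + 8 = 8) = 8 (attained at k = 1)
  C[0][1] = min over k of (A[0][0] + B[0][1] = 8 + 10 = 18, A[0][1] + B[1][1] = 0 + -5 = -5) = -5 (attained at k = 1)
  C[1][0] = min over k of (A[1][0] + B[0][0] = -2 + 4 = 2, A[1][1] + B[1][0] = 9 + 8 = 17) = 2 (attained at k = 0)
  C[1][1] = min over k of (A[1][0] + B[0][1] = -2 + 10 = 8, A[1][1] + B[1][1] = 9 + -5 = 4) = 4 (attained at k = 1)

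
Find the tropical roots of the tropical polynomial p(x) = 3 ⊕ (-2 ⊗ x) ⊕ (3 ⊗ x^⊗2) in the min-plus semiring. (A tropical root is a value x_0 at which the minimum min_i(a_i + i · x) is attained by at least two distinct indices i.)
Roots: {-5, 5}

Each tropical root is a break point of the lower envelope of the lines y = a_i + i · x (there are 3 lines, with slopes 0, 1, ..., 2). Only the lines that attain the minimum somewhere contribute to roots; other lines are dominated. Here the surviving (envelope) indices are i = 2, i = 1, i = 0.
Intersections between consecutive envelope lines give the roots: for adjacent envelope indices i < j the intersection is x = (a_i − a_j) / (j − i). Reading off the sorted break points: {-5, 5}.
Verification: at each break x_0, at least two indices attain the minimum of min_i(a_i + i · x_0).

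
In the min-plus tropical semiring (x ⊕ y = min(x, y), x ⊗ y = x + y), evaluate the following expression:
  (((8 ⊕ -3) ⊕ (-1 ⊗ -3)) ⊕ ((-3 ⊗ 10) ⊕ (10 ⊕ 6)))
(((8 ⊕ -3) ⊕ (-1 ⊗ -3)) ⊕ ((-3 ⊗ 10) ⊕ (10 ⊕ 6))) = -4

Expand innermost to outermost. Recall ⊕ takes the minimum of its arguments and ⊗ takes their sum. Working out the expression (((8 ⊕ -3) ⊕ (-1 ⊗ -3)) ⊕ ((-3 ⊗ 10) ⊕ (10 ⊕ 6))) gives -4.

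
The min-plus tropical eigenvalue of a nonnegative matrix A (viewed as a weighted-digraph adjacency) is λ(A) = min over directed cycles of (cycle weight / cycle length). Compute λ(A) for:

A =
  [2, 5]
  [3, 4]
λ(A) = 2

Enumerate directed cycles and compute their means (weight / length). Sample:
  cycle 0 → 0: weight = 2, length = 1, mean = 2/1 ≈ 2.000
  cycle 1 → 1: weight = 4, length = 1, mean = 4/1 ≈ 4.000
  cycle 0 → 1 → 0: weight = 8, length = 2, mean = 8/2 ≈ 4.000
  cycle 1 → 0 → 1: weight = 8, length = 2, mean = 8/2 ≈ 4.000
Minimum mean = 2.000, attained e.g. along the cycle 0 → 0 with weight 2 and length 1. So λ(A) = 2/1 = 2.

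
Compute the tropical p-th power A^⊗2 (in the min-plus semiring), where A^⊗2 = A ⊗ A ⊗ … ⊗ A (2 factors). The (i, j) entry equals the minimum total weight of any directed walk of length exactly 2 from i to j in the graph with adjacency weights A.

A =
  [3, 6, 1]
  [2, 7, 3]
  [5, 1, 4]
A^⊗2 =
  [6, 2, 4]
  [5, 4, 3]
  [3, 5, 4]

Each entry (A^⊗2)_ij equals the minimum over all length-2 walks i = v_0 → v_1 → … → v_2 = j of Σ_t A[v_t][v_{t+1}]. For example, for (i, j) = (0, 2) we minimise over 3 possible intermediate vertex sequences; the minimum is 4, attained along the walk 0 → 0 → 2.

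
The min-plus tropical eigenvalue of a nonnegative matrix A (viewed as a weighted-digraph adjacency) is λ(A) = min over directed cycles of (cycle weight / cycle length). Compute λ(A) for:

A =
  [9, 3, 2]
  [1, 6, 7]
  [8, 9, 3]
λ(A) = 2

Enumerate directed cycles and compute their means (weight / length). Sample:
  cycle 0 → 0: weight = 9, length = 1, mean = 9/1 ≈ 9.000
  cycle 1 → 1: weight = 6, length = 1, mean = 6/1 ≈ 6.000
  cycle 2 → 2: weight = 3, length = 1, mean = 3/1 ≈ 3.000
  cycle 0 → 1 → 0: weight = 4, length = 2, mean = 4/2 ≈ 2.000
  cycle 0 → 2 → 0: weight = 10, length = 2, mean = 10/2 ≈ 5.000
  cycle 1 → 0 → 1: weight = 4, length = 2, mean = 4/2 ≈ 2.000
Minimum mean = 2.000, attained e.g. along the cycle 0 → 1 → 0 with weight 4 and length 2. So λ(A) = 4/2 = 2.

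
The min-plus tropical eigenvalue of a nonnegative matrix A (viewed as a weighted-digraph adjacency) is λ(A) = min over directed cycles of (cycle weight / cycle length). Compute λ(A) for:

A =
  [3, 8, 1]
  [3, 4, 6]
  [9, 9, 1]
λ(A) = 1

Enumerate directed cycles and compute their means (weight / length). Sample:
  cycle 0 → 0: weight = 3, length = 1, mean = 3/1 ≈ 3.000
  cycle 1 → 1: weight = 4, length = 1, mean = 4/1 ≈ 4.000
  cycle 2 → 2: weight = 1, length = 1, mean = 1/1 ≈ 1.000
  cycle 0 → 1 → 0: weight = 11, length = 2, mean = 11/2 ≈ 5.500
  cycle 0 → 2 → 0: weight = 10, length = 2, mean = 10/2 ≈ 5.000
  cycle 1 → 0 → 1: weight = 11, length = 2, mean = 11/2 ≈ 5.500
Minimum mean = 1.000, attained e.g. along the cycle 2 → 2 with weight 1 and length 1. So λ(A) = 1/1 = 1.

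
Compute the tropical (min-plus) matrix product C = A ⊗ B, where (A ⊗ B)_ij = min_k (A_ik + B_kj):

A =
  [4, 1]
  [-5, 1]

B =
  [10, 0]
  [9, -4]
A ⊗ B =
  [10, -3]
  [5, -5]

Apply the min-plus product entry-by-entry:
  C[0][0] = min over k of (A[0][0] + B[0][0] = 4 + 10 = 14, A[0][1] + B[1][0] = 1 + 9 = 10) = 10 (attained at k = 1)
  C[0][1] = min over k of (A[0][0] + B[0][1] = 4 + 0 = 4, A[0][1] + B[1][1] = 1 + -4 = -3) = -3 (attained at k = 1)
  C[1][0] = min over k of (A[1][0] + B[0][0] = -5 + 10 = 5, A[1][1] + B[1][0] = 1 + 9 = 10) = 5 (attained at k = 0)
  C[1][1] = min over k of (A[1][0] + B[0][1] = -5 + 0 = -5, A[1][1] + B[1][1] = 1 + -4 = -3) = -5 (attained at k = 0)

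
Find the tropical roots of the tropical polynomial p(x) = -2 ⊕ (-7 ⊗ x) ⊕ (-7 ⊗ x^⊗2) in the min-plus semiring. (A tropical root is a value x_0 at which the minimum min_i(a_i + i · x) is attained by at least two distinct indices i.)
Roots: {0, 5}

Each tropical root is a break point of the lower envelope of the lines y = a_i + i · x (there are 3 lines, with slopes 0, 1, ..., 2). Only the lines that attain the minimum somewhere contribute to roots; other lines are dominated. Here the surviving (envelope) indices are i = 2, i = 1, i = 0.
Intersections between consecutive envelope lines give the roots: for adjacent envelope indices i < j the intersection is x = (a_i − a_j) / (j − i). Reading off the sorted break points: {0, 5}.
Verification: at each break x_0, at least two indices attain the minimum of min_i(a_i + i · x_0).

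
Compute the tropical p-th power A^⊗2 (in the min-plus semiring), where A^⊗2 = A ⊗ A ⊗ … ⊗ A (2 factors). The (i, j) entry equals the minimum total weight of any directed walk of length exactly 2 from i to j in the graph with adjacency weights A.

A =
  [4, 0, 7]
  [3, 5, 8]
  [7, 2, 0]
A^⊗2 =
  [3, 4, 7]
  [7, 3, 8]
  [5, 2, 0]

Each entry (A^⊗2)_ij equals the minimum over all length-2 walks i = v_0 → v_1 → … → v_2 = j of Σ_t A[v_t][v_{t+1}]. For example, for (i, j) = (0, 2) we minimise over 3 possible intermediate vertex sequences; the minimum is 7, attained along the walk 0 → 2 → 2.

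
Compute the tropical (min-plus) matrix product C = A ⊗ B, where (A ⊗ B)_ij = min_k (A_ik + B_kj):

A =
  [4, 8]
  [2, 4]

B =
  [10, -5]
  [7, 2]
A ⊗ B =
  [14, -1]
  [11, -3]

Apply the min-plus product entry-by-entry:
  C[0][0] = min over k of (A[0][0] + B[0][0] = 4 + 10 = 14, A[0][1] + B[1][0] = 8 + 7 = 15) = 14 (attained at k = 0)
  C[0][1] = min over k of (A[0][0] + B[0][1] = 4 + -5 = -1, A[0][1] + B[1][1] = 8 + 2 = 10) = -1 (attained at k = 0)
  C[1][0] = min over k of (A[1][0] + B[0][0] = 2 + 10 = 12, A[1][1] + B[1][0] = 4 + 7 = 11) = 11 (attained at k = 1)
  C[1][1] = min over k of (A[1][0] + B[0][1] = 2 + -5 = -3, A[1][1] + B[1][1] = 4 + 2 = 6) = -3 (attained at k = 0)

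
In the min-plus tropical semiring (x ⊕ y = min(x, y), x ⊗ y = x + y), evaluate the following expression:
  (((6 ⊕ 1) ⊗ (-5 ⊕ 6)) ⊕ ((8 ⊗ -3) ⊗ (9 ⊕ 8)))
(((6 ⊕ 1) ⊗ (-5 ⊕ 6)) ⊕ ((8 ⊗ -3) ⊗ (9 ⊕ 8))) = -4

Expand innermost to outermost. Recall ⊕ takes the minimum of its arguments and ⊗ takes their sum. Working out the expression (((6 ⊕ 1) ⊗ (-5 ⊕ 6)) ⊕ ((8 ⊗ -3) ⊗ (9 ⊕ 8))) gives -4.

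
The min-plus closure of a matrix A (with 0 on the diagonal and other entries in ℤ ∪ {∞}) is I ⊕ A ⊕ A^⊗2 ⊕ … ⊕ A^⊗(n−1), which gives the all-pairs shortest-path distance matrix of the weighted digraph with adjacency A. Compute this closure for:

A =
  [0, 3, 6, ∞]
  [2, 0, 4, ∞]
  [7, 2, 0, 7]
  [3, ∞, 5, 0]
Closure =
  [0, 3, 6, 13]
  [2, 0, 4, 11]
  [4, 2, 0, 7]
  [3, 6, 5, 0]

This is the Floyd-Warshall all-pairs shortest-path computation. For each intermediate vertex k = 0, 1, …, 3, update dist[i][j] ← min(dist[i][j], dist[i][k] + dist[k][j]). The final matrix gives, for each (i, j), the minimum total weight of any directed path from i to j (possibly empty when i = j).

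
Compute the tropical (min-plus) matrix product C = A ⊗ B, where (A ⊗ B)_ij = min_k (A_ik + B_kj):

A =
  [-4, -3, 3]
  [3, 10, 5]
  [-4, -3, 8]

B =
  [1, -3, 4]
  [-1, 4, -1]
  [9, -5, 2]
A ⊗ B =
  [-4, -7, -4]
  [4, 0, 7]
  [-4, -7, -4]

Apply the min-plus product entry-by-entry:
  C[0][0] = min over k of (A[0][0] + B[0][0] = -4 + 1 = -3, A[0][1] + B[1][0] = -3 + -1 = -4, A[0][2] + B[2][0] = 3 + 9 = 12) = -4 (attained at k = 1)
  C[0][1] = min over k of (A[0][0] + B[0][1] = -4 + -3 = -7, A[0][1] + B[1][1] = -3 + 4 = 1, A[0][2] + B[2][1] = 3 + -5 = -2) = -7 (attained at k = 0)
  C[0][2] = min over k of (A[0][0] + B[0][2] = -4 + 4 = 0, A[0][1] + B[1][2] = -3 + -1 = -4, A[0][2] + B[2][2] = 3 + 2 = 5) = -4 (attained at k = 1)
  C[1][0] = min over k of (A[1][0] + B[0][0] = 3 + 1 = 4, A[1][1] + B[1][0] = 10 + -1 = 9, A[1][2] + B[2][0] = 5 + 9 = 14) = 4 (attained at k = 0)
  C[1][1] = min over k of (A[1][0] + B[0][1] = 3 + -3 = 0, A[1][1] + B[1][1] = 10 + 4 = 14, A[1][2] + B[2][1] = 5 + -5 = 0) = 0 (attained at k = 0)
  C[1][2] = min over k of (A[1][0] + B[0][2] = 3 + 4 = 7, A[1][1] + B[1][2] = 10 + -1 = 9, A[1][2] + B[2][2] = 5 + 2 = 7) = 7 (attained at k = 0)
  C[2][0] = min over k of (A[2][0] + B[0][0] = -4 + 1 = -3, A[2][1] + B[1][0] = -3 + -1 = -4, A[2][2] + B[2][0] = 8 + 9 = 17) = -4 (attained at k = 1)
  C[2][1] = min over k of (A[2][0] + B[0][1] = -4 + -3 = -7, A[2][1] + B[1][1] = -3 + 4 = 1, A[2][2] + B[2][1] = 8 + -5 = 3) = -7 (attained at k = 0)
  C[2][2] = min over k of (A[2][0] + B[0][2] = -4 + 4 = 0, A[2][1] + B[1][2] = -3 + -1 = -4, A[2][2] + B[2][2] = 8 + 2 = 10) = -4 (attained at k = 1)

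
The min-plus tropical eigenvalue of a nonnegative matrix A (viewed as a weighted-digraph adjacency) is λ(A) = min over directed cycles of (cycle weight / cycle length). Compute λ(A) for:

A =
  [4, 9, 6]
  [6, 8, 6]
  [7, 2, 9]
λ(A) = 4

Enumerate directed cycles and compute their means (weight / length). Sample:
  cycle 0 → 0: weight = 4, length = 1, mean = 4/1 ≈ 4.000
  cycle 1 → 1: weight = 8, length = 1, mean = 8/1 ≈ 8.000
  cycle 2 → 2: weight = 9, length = 1, mean = 9/1 ≈ 9.000
  cycle 0 → 1 → 0: weight = 15, length = 2, mean = 15/2 ≈ 7.500
  cycle 0 → 2 → 0: weight = 13, length = 2, mean = 13/2 ≈ 6.500
  cycle 1 → 0 → 1: weight = 15, length = 2, mean = 15/2 ≈ 7.500
Minimum mean = 4.000, attained e.g. along the cycle 0 → 0 with weight 4 and length 1. So λ(A) = 4/1 = 4.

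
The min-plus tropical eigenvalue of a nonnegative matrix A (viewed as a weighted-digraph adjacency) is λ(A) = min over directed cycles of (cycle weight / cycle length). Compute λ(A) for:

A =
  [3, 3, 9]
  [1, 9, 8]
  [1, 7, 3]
λ(A) = 2

Enumerate directed cycles and compute their means (weight / length). Sample:
  cycle 0 → 0: weight = 3, length = 1, mean = 3/1 ≈ 3.000
  cycle 1 → 1: weight = 9, length = 1, mean = 9/1 ≈ 9.000
  cycle 2 → 2: weight = 3, length = 1, mean = 3/1 ≈ 3.000
  cycle 0 → 1 → 0: weight = 4, length = 2, mean = 4/2 ≈ 2.000
  cycle 0 → 2 → 0: weight = 10, length = 2, mean = 10/2 ≈ 5.000
  cycle 1 → 0 → 1: weight = 4, length = 2, mean = 4/2 ≈ 2.000
Minimum mean = 2.000, attained e.g. along the cycle 0 → 1 → 0 with weight 4 and length 2. So λ(A) = 4/2 = 2.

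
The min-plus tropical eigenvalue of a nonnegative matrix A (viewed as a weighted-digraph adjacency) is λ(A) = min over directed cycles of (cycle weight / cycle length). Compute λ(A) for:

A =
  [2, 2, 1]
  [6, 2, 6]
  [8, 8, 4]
λ(A) = 2

Enumerate directed cycles and compute their means (weight / length). Sample:
  cycle 0 → 0: weight = 2, length = 1, mean = 2/1 ≈ 2.000
  cycle 1 → 1: weight = 2, length = 1, mean = 2/1 ≈ 2.000
  cycle 2 → 2: weight = 4, length = 1, mean = 4/1 ≈ 4.000
  cycle 0 → 1 → 0: weight = 8, length = 2, mean = 8/2 ≈ 4.000
  cycle 0 → 2 → 0: weight = 9, length = 2, mean = 9/2 ≈ 4.500
  cycle 1 → 0 → 1: weight = 8, length = 2, mean = 8/2 ≈ 4.000
Minimum mean = 2.000, attained e.g. along the cycle 0 → 0 with weight 2 and length 1. So λ(A) = 2/1 = 2.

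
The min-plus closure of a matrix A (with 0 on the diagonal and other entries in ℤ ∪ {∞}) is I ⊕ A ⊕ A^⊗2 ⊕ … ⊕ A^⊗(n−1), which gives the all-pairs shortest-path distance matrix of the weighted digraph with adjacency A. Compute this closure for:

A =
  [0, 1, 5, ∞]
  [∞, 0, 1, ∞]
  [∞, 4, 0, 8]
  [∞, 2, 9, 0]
Closure =
  [0, 1, 2, 10]
  [∞, 0, 1, 9]
  [∞, 4, 0, 8]
  [∞, 2, 3, 0]

This is the Floyd-Warshall all-pairs shortest-path computation. For each intermediate vertex k = 0, 1, …, 3, update dist[i][j] ← min(dist[i][j], dist[i][k] + dist[k][j]). The final matrix gives, for each (i, j), the minimum total weight of any directed path from i to j (possibly empty when i = j).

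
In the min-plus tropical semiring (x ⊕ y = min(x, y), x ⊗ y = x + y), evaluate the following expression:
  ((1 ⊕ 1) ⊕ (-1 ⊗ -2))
((1 ⊕ 1) ⊕ (-1 ⊗ -2)) = -3

Expand innermost to outermost. Recall ⊕ takes the minimum of its arguments and ⊗ takes their sum. Working out the expression ((1 ⊕ 1) ⊕ (-1 ⊗ -2)) gives -3.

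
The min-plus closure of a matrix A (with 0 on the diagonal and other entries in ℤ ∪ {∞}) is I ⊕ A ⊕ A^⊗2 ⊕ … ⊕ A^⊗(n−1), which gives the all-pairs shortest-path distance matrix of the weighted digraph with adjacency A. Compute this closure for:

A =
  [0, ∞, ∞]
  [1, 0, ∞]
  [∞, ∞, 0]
Closure =
  [0, ∞, ∞]
  [1, 0, ∞]
  [∞, ∞, 0]

This is the Floyd-Warshall all-pairs shortest-path computation. For each intermediate vertex k = 0, 1, …, 2, update dist[i][j] ← min(dist[i][j], dist[i][k] + dist[k][j]). The final matrix gives, for each (i, j), the minimum total weight of any directed path from i to j (possibly empty when i = j).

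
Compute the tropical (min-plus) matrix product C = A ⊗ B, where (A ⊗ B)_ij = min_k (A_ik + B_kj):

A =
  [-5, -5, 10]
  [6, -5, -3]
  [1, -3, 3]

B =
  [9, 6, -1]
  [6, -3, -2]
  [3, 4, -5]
A ⊗ B =
  [1, -8, -7]
  [0, -8, -8]
  [3, -6, -5]

Apply the min-plus product entry-by-entry:
  C[0][0] = min over k of (A[0][0] + B[0][0] = -5 + 9 = 4, A[0][1] + B[1][0] = -5 + 6 = 1, A[0][2] + B[2][0] = 10 + 3 = 13) = 1 (attained at k = 1)
  C[0][1] = min over k of (A[0][0] + B[0][1] = -5 + 6 = 1, A[0][1] + B[1][1] = -5 + -3 = -8, A[0][2] + B[2][1] = 10 + 4 = 14) = -8 (attained at k = 1)
  C[0][2] = min over k of (A[0][0] + B[0][2] = -5 + -1 = -6, A[0][1] + B[1][2] = -5 + -2 = -7, A[0][2] + B[2][2] = 10 + -5 = 5) = -7 (attained at k = 1)
  C[1][0] = min over k of (A[1][0] + B[0][0] = 6 + 9 = 15, A[1][1] + B[1][0] = -5 + 6 = 1, A[1][2] + B[2][0] = -3 + 3 = 0) = 0 (attained at k = 2)
  C[1][1] = min over k of (A[1][0] + B[0][1] = 6 + 6 = 12, A[1][1] + B[1][1] = -5 + -3 = -8, A[1][2] + B[2][1] = -3 + 4 = 1) = -8 (attained at k = 1)
  C[1][2] = min over k of (A[1][0] + B[0][2] = 6 + -1 = 5, A[1][1] + B[1][2] = -5 + -2 = -7, A[1][2] + B[2][2] = -3 + -5 = -8) = -8 (attained at k = 2)
  C[2][0] = min over k of (A[2][0] + B[0][0] = 1 + 9 = 10, A[2][1] + B[1][0] = -3 + 6 = 3, A[2][2] + B[2][0] = 3 + 3 = 6) = 3 (attained at k = 1)
  C[2][1] = min over k of (A[2][0] + B[0][1] = 1 + 6 = 7, A[2][1] + B[1][1] = -3 + -3 = -6, A[2][2] + B[2][1] = 3 + 4 = 7) = -6 (attained at k = 1)
  C[2][2] = min over k of (A[2][0] + B[0][2] = 1 + -1 = 0, A[2][1] + B[1][2] = -3 + -2 = -5, A[2][2] + B[2][2] = 3 + -5 = -2) = -5 (attained at k = 1)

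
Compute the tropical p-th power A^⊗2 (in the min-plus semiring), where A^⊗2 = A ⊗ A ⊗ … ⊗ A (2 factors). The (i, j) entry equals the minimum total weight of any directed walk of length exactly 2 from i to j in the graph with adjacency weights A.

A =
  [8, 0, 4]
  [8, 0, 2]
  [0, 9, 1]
A^⊗2 =
  [4, 0, 2]
  [2, 0, 2]
  [1, 0, 2]

Each entry (A^⊗2)_ij equals the minimum over all length-2 walks i = v_0 → v_1 → … → v_2 = j of Σ_t A[v_t][v_{t+1}]. For example, for (i, j) = (0, 2) we minimise over 3 possible intermediate vertex sequences; the minimum is 2, attained along the walk 0 → 1 → 2.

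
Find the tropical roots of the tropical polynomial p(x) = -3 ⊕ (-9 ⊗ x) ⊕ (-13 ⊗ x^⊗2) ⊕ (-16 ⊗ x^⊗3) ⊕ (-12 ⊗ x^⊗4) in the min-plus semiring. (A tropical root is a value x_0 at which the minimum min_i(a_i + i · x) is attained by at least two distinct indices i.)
Roots: {-4, 3, 4, 6}

Each tropical root is a break point of the lower envelope of the lines y = a_i + i · x (there are 5 lines, with slopes 0, 1, ..., 4). Only the lines that attain the minimum somewhere contribute to roots; other lines are dominated. Here the surviving (envelope) indices are i = 4, i = 3, i = 2, i = 1, i = 0.
Intersections between consecutive envelope lines give the roots: for adjacent envelope indices i < j the intersection is x = (a_i − a_j) / (j − i). Reading off the sorted break points: {-4, 3, 4, 6}.
Verification: at each break x_0, at least two indices attain the minimum of min_i(a_i + i · x_0).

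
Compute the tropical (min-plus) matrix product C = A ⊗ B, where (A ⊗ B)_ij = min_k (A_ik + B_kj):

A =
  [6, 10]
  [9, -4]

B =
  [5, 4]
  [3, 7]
A ⊗ B =
  [11, 10]
  [-1, 3]

Apply the min-plus product entry-by-entry:
  C[0][0] = min over k of (A[0][0] + B[0][0] = 6 + 5 = 11, A[0][1] + B[1][0] = 10 + 3 = 13) = 11 (attained at k = 0)
  C[0][1] = min over k of (A[0][0] + B[0][1] = 6 + 4 = 10, A[0][1] + B[1][1] = 10 + 7 = 17) = 10 (attained at k = 0)
  C[1][0] = min over k of (A[1][0] + B[0][0] = 9 + 5 = 14, A[1][1] + B[1][0] = -4 + 3 = -1) = -1 (attained at k = 1)
  C[1][1] = min over k of (A[1][0] + B[0][1] = 9 + 4 = 13, A[1][1] + B[1][1] = -4 + 7 = 3) = 3 (attained at k = 1)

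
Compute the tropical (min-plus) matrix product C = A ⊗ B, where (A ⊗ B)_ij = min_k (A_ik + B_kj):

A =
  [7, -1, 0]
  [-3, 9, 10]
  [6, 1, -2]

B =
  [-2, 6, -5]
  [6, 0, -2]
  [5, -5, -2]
A ⊗ B =
  [5, -5, -3]
  [-5, 3, -8]
  [3, -7, -4]

Apply the min-plus product entry-by-entry:
  C[0][0] = min over k of (A[0][0] + B[0][0] = 7 + -2 = 5, A[0][1] + B[1][0] = -1 + 6 = 5, A[0][2] + B[2][0] = 0 + 5 = 5) = 5 (attained at k = 0)
  C[0][1] = min over k of (A[0][0] + B[0][1] = 7 + 6 = 13, A[0][1] + B[1][1] = -1 + 0 = -1, A[0][2] + B[2][1] = 0 + -5 = -5) = -5 (attained at k = 2)
  C[0][2] = min over k of (A[0][0] + B[0][2] = 7 + -5 = 2, A[0][1] + B[1][2] = -1 + -2 = -3, A[0][2] + B[2][2] = 0 + -2 = -2) = -3 (attained at k = 1)
  C[1][0] = min over k of (A[1][0] + B[0][0] = -3 + -2 = -5, A[1][1] + B[1][0] = 9 + 6 = 15, A[1][2] + B[2][0] = 10 + 5 = 15) = -5 (attained at k = 0)
  C[1][1] = min over k of (A[1][0] + B[0][1] = -3 + 6 = 3, A[1][1] + B[1][1] = 9 + 0 = 9, A[1][2] + B[2][1] = 10 + -5 = 5) = 3 (attained at k = 0)
  C[1][2] = min over k of (A[1][0] + B[0][2] = -3 + -5 = -8, A[1][1] + B[1][2] = 9 + -2 = 7, A[1][2] + B[2][2] = 10 + -2 = 8) = -8 (attained at k = 0)
  C[2][0] = min over k of (A[2][0] + B[0][0] = 6 + -2 = 4, A[2][1] + B[1][0] = 1 + 6 = 7, A[2][2] + B[2][0] = -2 + 5 = 3) = 3 (attained at k = 2)
  C[2][1] = min over k of (A[2][0] + B[0][1] = 6 + 6 = 12, A[2][1] + B[1][1] = 1 + 0 = 1, A[2][2] + B[2][1] = -2 + -5 = -7) = -7 (attained at k = 2)
  C[2][2] = min over k of (A[2][0] + B[0][2] = 6 + -5 = 1, A[2][1] + B[1][2] = 1 + -2 = -1, A[2][2] + B[2][2] = -2 + -2 = -4) = -4 (attained at k = 2)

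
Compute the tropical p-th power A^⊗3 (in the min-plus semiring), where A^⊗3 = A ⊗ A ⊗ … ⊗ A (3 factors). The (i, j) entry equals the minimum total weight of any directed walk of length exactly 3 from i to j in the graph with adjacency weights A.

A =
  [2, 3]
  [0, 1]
A^⊗3 =
  [4, 5]
  [2, 3]

Each entry (A^⊗3)_ij equals the minimum over all length-3 walks i = v_0 → v_1 → … → v_3 = j of Σ_t A[v_t][v_{t+1}]. For example, for (i, j) = (0, 1) we minimise over 4 possible intermediate vertex sequences; the minimum is 5, attained along the walk 0 → 1 → 1 → 1.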